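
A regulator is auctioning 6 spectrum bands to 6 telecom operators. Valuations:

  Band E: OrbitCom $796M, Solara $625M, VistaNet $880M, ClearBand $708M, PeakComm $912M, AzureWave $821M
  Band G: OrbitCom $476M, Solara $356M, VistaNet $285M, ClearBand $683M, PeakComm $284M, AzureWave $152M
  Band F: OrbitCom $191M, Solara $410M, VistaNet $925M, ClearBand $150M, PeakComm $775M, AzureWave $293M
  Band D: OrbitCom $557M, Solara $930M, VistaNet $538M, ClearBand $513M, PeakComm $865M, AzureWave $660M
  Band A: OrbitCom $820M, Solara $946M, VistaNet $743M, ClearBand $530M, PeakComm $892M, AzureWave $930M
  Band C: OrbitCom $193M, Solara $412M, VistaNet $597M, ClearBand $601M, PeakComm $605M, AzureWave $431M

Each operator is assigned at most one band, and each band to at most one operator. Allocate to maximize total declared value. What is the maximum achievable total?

Maximum total: $4869M

Optimal: OrbitCom→Band E ($796M), Solara→Band D ($930M), VistaNet→Band F ($925M), ClearBand→Band G ($683M), PeakComm→Band C ($605M), AzureWave→Band A ($930M) — total 796+930+925+683+605+930 = $4869M.
Row-greedy (each operator in turn takes its best remaining band) gives $4140M, worse by 729.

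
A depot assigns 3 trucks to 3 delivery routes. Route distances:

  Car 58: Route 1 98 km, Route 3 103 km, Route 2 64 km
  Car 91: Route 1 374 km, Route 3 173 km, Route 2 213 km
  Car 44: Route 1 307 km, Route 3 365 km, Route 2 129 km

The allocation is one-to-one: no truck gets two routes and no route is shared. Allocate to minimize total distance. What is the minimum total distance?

Optimal: Car 58→Route 1 (98 km), Car 91→Route 3 (173 km), Car 44→Route 2 (129 km) — total 98+173+129 = 400 km.
Min-entry greedy (repeatedly take the single cheapest remaining cell) gives 544 km, worse by 144.
Every other assignment is strictly worse.

Minimum total: 400 km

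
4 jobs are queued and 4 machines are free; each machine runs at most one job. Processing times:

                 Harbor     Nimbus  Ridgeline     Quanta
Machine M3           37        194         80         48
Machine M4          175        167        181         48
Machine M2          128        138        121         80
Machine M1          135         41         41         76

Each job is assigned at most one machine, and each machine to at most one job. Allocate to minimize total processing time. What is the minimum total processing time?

Min total: 247 min

Optimal: Harbor→Machine M3 (37 min), Nimbus→Machine M1 (41 min), Ridgeline→Machine M2 (121 min), Quanta→Machine M4 (48 min) — total 37+41+121+48 = 247 min.
Next-best assignment: Harbor→Machine M3, Nimbus→Machine M2, Ridgeline→Machine M1, Quanta→Machine M4 = 264 min.
Swapping Nimbus↔Ridgeline (Nimbus→Machine M2 138 min, Ridgeline→Machine M1 41 min) adds 17.
Every other assignment is strictly worse.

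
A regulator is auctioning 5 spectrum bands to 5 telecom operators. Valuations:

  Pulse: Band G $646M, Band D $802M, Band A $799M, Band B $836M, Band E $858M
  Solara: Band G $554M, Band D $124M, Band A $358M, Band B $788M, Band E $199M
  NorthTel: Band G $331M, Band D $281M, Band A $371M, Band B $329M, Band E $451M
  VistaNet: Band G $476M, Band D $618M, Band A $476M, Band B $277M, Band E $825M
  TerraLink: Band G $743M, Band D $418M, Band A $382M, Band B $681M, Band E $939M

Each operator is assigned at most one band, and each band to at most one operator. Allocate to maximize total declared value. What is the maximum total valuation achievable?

Max total: $3529M

Optimal: Pulse→Band D ($802M), Solara→Band B ($788M), NorthTel→Band A ($371M), VistaNet→Band E ($825M), TerraLink→Band G ($743M) — total 802+788+371+825+743 = $3529M.
Column-greedy (each band in turn goes to its best remaining operator) gives $3260M, worse by 269.
Next-best assignment: Pulse→Band A, Solara→Band B, NorthTel→Band G, VistaNet→Band D, TerraLink→Band E = $3475M.
Checked against all permutations: $3529M is optimal.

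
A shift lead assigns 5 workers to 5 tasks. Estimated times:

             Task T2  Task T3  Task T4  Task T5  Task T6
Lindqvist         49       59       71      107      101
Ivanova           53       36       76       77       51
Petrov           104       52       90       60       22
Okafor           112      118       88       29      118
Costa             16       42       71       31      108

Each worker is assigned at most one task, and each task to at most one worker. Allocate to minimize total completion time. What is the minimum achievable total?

Min total: 174 min

Optimal: Lindqvist→Task T4 (71 min), Ivanova→Task T3 (36 min), Petrov→Task T6 (22 min), Okafor→Task T5 (29 min), Costa→Task T2 (16 min) — total 71+36+22+29+16 = 174 min.
Row-greedy (each worker in turn takes its cheapest remaining task) gives 207 min, worse by 33.
No other one-to-one assignment undercuts 174 min.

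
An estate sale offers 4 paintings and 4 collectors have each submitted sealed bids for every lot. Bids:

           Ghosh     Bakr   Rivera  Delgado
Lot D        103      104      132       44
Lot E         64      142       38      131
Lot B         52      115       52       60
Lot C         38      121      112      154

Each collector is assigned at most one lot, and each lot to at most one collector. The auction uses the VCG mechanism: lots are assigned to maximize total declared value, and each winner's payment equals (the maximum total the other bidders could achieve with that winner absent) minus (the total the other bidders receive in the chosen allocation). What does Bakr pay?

Bakr pays $12.

Efficient allocation: Ghosh→Lot B ($52), Bakr→Lot E ($142), Rivera→Lot D ($132), Delgado→Lot C ($154); total welfare W = $480.
Bakr receives Lot E at value $142, so the others get W − 142 = $338.
Without Bakr: best allocation of the remaining 3 bidders over all 4 lots is Ghosh→Lot E ($64), Rivera→Lot D ($132), Delgado→Lot C ($154), total $350.
VCG payment = (others' best without Bakr) − (others' welfare with Bakr) = 350 − 338 = $12.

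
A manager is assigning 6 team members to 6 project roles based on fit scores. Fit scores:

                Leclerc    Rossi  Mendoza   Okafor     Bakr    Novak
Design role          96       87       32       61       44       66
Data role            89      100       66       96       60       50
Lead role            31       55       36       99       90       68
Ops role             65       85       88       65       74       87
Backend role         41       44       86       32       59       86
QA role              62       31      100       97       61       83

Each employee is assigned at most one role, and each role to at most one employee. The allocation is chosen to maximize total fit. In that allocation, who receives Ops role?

Optimal: Leclerc→Design role (96 pts), Rossi→Data role (100 pts), Mendoza→Ops role (88 pts), Okafor→QA role (97 pts), Bakr→Lead role (90 pts), Novak→Backend role (86 pts) — total 96+100+88+97+90+86 = 557 pts.
Column-greedy (each role in turn goes to its best remaining employee) gives 530 pts, worse by 27.
Every other assignment is strictly worse.
Mendoza's own top role is QA role (100 pts), but forcing Mendoza→QA role and reassigning the rest optimally gives only 555 pts — worse by 2.

Mendoza receives Ops role.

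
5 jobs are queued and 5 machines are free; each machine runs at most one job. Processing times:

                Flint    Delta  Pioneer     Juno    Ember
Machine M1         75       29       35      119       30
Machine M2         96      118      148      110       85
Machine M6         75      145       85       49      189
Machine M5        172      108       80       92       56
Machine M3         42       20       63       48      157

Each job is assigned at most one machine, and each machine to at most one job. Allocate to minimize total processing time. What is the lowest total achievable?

Min total: 256 min

Optimal: Flint→Machine M2 (96 min), Delta→Machine M3 (20 min), Pioneer→Machine M1 (35 min), Juno→Machine M6 (49 min), Ember→Machine M5 (56 min) — total 96+20+35+49+56 = 256 min.
Min-entry greedy (repeatedly take the single cheapest remaining cell) gives 275 min, worse by 19.
Swapping Juno↔Pioneer (Juno→Machine M1 119 min, Pioneer→Machine M6 85 min) adds 120.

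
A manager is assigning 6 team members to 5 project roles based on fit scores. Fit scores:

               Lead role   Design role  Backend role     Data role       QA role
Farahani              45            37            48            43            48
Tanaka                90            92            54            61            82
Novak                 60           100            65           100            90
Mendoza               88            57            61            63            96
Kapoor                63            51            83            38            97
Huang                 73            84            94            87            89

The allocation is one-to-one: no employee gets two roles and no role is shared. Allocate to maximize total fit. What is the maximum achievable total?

Max total: 471 pts

Optimal: Mendoza→Lead role (88 pts), Tanaka→Design role (92 pts), Huang→Backend role (94 pts), Novak→Data role (100 pts), Kapoor→QA role (97 pts) — total 88+92+94+100+97 = 471 pts.
Next-best assignment: Tanaka→Lead role, Novak→Design role, Kapoor→Backend role, Huang→Data role, Mendoza→QA role = 456 pts.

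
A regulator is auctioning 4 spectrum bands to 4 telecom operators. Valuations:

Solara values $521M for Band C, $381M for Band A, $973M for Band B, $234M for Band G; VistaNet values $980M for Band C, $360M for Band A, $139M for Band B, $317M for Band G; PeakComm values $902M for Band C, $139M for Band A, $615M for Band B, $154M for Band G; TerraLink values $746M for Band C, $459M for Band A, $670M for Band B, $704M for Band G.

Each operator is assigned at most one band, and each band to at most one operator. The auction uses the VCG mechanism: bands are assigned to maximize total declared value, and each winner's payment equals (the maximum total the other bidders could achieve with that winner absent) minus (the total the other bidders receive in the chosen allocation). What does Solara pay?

Efficient allocation: Solara→Band B ($973M), VistaNet→Band A ($360M), PeakComm→Band C ($902M), TerraLink→Band G ($704M); total welfare W = $2939M.
Solara receives Band B at value $973M, so the others get W − 973 = $1966M.
Without Solara: best allocation of the remaining 3 bidders over all 4 bands is VistaNet→Band C ($980M), PeakComm→Band B ($615M), TerraLink→Band G ($704M), total $2299M.
VCG payment = (others' best without Solara) − (others' welfare with Solara) = 2299 − 1966 = $333M.

Solara pays $333M.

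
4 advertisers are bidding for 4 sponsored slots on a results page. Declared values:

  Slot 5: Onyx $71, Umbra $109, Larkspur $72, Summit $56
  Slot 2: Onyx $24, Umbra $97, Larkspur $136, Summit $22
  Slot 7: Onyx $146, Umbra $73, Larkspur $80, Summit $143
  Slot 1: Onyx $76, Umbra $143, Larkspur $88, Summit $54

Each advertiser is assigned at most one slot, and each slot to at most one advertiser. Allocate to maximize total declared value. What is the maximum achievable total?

Optimal: Onyx→Slot 5 ($71), Umbra→Slot 1 ($143), Larkspur→Slot 2 ($136), Summit→Slot 7 ($143) — total 71+143+136+143 = $493.
Column-greedy (each slot in turn goes to its best remaining advertiser) gives $445, worse by 48.
Next-best assignment: Onyx→Slot 7, Umbra→Slot 1, Larkspur→Slot 2, Summit→Slot 5 = $481.

Maximum total: $493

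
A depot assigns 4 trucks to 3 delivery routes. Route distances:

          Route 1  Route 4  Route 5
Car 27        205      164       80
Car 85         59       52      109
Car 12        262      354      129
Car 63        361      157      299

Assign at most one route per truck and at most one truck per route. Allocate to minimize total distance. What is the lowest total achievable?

Minimum total: 296 km

Treat this as an assignment problem: match each truck to one route.
Optimal: Car 85→Route 1 (59 km), Car 63→Route 4 (157 km), Car 27→Route 5 (80 km) — total 59+157+80 = 296 km.
Row-greedy (each truck in turn takes its cheapest remaining route) gives 394 km, worse by 98.
Next-best assignment: Car 85→Route 1, Car 63→Route 4, Car 12→Route 5 = 345 km.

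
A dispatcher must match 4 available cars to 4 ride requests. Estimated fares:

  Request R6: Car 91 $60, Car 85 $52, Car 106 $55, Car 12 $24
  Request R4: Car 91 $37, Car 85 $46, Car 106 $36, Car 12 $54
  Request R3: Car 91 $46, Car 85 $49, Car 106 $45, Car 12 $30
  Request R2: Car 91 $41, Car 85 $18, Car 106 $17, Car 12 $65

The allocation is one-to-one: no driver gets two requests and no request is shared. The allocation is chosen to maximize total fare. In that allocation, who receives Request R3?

Car 106 receives Request R3.

This is a one-to-one assignment (maximum-weight bipartite matching).
Optimal: Car 91→Request R6 ($60), Car 85→Request R4 ($46), Car 106→Request R3 ($45), Car 12→Request R2 ($65) — total 60+46+45+65 = $216.
Every other assignment is strictly worse.
Car 106's own top request is Request R6 ($55), but forcing Car 106→Request R6 and reassigning the rest optimally gives only $212 — worse by 4.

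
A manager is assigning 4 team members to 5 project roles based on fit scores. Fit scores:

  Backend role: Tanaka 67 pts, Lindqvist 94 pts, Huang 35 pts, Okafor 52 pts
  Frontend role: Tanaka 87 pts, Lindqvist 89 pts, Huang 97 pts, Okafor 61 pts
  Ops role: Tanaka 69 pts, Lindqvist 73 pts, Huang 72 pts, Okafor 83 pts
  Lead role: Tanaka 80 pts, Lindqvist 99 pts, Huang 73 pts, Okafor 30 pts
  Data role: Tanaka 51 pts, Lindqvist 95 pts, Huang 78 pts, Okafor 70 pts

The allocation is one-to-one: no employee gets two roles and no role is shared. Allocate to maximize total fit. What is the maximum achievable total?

Max total: 355 pts

Optimal: Tanaka→Lead role (80 pts), Lindqvist→Data role (95 pts), Huang→Frontend role (97 pts), Okafor→Ops role (83 pts) — total 80+95+97+83 = 355 pts.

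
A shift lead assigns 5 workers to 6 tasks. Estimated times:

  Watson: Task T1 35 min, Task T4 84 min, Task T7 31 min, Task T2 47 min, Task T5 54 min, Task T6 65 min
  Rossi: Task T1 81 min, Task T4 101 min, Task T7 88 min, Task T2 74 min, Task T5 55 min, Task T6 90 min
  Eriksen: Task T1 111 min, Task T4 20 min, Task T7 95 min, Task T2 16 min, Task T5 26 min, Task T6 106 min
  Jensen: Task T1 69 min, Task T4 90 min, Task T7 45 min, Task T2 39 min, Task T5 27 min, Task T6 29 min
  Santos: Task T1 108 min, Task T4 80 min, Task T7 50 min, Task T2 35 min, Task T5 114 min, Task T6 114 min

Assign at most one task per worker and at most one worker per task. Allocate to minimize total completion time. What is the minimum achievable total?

Optimal: Watson→Task T7 (31 min), Rossi→Task T5 (55 min), Eriksen→Task T4 (20 min), Jensen→Task T6 (29 min), Santos→Task T2 (35 min) — total 31+55+20+29+35 = 170 min.
Row-greedy (each worker in turn takes its cheapest remaining task) gives 211 min, worse by 41.
Next-best assignment: Watson→Task T1, Rossi→Task T5, Eriksen→Task T4, Jensen→Task T6, Santos→Task T2 = 174 min.

Minimum total: 170 min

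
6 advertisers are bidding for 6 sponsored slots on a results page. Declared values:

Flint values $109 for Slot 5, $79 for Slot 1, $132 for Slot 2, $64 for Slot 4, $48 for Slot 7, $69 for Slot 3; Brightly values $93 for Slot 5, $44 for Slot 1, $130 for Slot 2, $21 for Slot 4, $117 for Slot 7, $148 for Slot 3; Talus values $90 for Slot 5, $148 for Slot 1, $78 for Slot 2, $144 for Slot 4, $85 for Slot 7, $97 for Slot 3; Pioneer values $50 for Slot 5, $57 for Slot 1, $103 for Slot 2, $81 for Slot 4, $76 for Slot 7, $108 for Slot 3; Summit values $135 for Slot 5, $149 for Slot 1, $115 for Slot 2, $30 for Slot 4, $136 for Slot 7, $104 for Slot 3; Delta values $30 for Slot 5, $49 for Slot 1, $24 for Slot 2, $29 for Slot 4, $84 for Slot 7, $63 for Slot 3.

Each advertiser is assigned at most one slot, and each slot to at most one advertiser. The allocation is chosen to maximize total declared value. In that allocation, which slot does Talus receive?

This is a one-to-one assignment (maximum-weight bipartite matching).
Optimal: Flint→Slot 5 ($109), Brightly→Slot 3 ($148), Talus→Slot 4 ($144), Pioneer→Slot 2 ($103), Summit→Slot 1 ($149), Delta→Slot 7 ($84) — total 109+148+144+103+149+84 = $737.
Row-greedy (each advertiser in turn takes its best remaining slot) gives $675, worse by 62.
Swapping Talus↔Brightly (Talus→Slot 3 $97, Brightly→Slot 4 $21) loses 174.
Checked against all permutations: $737 is optimal.
Talus's own top slot is Slot 1 ($148), but forcing Talus→Slot 1 and reassigning the rest optimally gives only $728 — worse by 9.

Talus receives Slot 4.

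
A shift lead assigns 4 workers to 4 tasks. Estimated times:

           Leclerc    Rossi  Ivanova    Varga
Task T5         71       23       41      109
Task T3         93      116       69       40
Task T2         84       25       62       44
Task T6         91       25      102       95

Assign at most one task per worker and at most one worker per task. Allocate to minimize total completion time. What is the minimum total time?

Minimum total: 190 min

This is a one-to-one assignment (minimum-cost bipartite matching).
Optimal: Leclerc→Task T2 (84 min), Rossi→Task T6 (25 min), Ivanova→Task T5 (41 min), Varga→Task T3 (40 min) — total 84+25+41+40 = 190 min.
Column-greedy (each task in turn goes to its cheapest remaining worker) gives 216 min, worse by 26.
Next-best assignment: Leclerc→Task T6, Rossi→Task T2, Ivanova→Task T5, Varga→Task T3 = 197 min.
No other one-to-one assignment undercuts 190 min.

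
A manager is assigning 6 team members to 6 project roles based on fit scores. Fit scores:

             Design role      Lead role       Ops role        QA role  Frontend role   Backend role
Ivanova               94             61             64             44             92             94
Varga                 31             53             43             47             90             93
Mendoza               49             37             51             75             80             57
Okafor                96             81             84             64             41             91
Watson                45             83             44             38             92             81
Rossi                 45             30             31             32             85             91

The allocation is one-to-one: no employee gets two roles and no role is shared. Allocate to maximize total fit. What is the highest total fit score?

Max total: 517 pts

Treat this as an assignment problem: match each employee to one role.
Optimal: Ivanova→Design role (94 pts), Varga→Frontend role (90 pts), Mendoza→QA role (75 pts), Okafor→Ops role (84 pts), Watson→Lead role (83 pts), Rossi→Backend role (91 pts) — total 94+90+75+84+83+91 = 517 pts.
Row-greedy (each employee in turn takes its best remaining role) gives 466 pts, worse by 51.
Swapping Watson↔Varga (Watson→Frontend role 92 pts, Varga→Lead role 53 pts) loses 28.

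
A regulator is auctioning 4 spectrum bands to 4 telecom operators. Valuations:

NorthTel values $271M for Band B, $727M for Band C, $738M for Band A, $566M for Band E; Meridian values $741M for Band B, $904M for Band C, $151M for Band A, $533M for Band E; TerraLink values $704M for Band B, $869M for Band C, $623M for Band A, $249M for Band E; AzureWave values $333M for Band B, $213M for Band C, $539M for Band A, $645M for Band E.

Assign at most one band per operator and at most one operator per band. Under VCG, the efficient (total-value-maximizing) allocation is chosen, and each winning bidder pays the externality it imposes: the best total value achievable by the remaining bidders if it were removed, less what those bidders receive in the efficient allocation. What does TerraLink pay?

Efficient allocation: NorthTel→Band A ($738M), Meridian→Band B ($741M), TerraLink→Band C ($869M), AzureWave→Band E ($645M); total welfare W = $2993M.
TerraLink receives Band C at value $869M, so the others get W − 869 = $2124M.
Without TerraLink: best allocation of the remaining 3 bidders over all 4 bands is NorthTel→Band A ($738M), Meridian→Band C ($904M), AzureWave→Band E ($645M), total $2287M.
VCG payment = (others' best without TerraLink) − (others' welfare with TerraLink) = 2287 − 2124 = $163M.

TerraLink pays $163M.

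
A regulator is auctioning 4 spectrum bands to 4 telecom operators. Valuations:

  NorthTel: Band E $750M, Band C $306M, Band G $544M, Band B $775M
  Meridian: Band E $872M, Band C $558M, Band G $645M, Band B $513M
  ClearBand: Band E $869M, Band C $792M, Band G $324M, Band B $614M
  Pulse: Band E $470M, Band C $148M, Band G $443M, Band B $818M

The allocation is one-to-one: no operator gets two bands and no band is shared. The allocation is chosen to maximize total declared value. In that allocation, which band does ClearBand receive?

ClearBand receives Band C.

Treat this as an assignment problem: match each operator to one band.
Optimal: NorthTel→Band G ($544M), Meridian→Band E ($872M), ClearBand→Band C ($792M), Pulse→Band B ($818M) — total 544+872+792+818 = $3026M.
Row-greedy (each operator in turn takes its best remaining band) gives $2882M, worse by 144.
Next-best assignment: NorthTel→Band E, Meridian→Band G, ClearBand→Band C, Pulse→Band B = $3005M.
Swapping Meridian↔NorthTel (Meridian→Band G $645M, NorthTel→Band E $750M) loses 21.
Every other assignment is strictly worse.
ClearBand's own top band is Band E ($869M), but forcing ClearBand→Band E and reassigning the rest optimally gives only $2789M — worse by 237.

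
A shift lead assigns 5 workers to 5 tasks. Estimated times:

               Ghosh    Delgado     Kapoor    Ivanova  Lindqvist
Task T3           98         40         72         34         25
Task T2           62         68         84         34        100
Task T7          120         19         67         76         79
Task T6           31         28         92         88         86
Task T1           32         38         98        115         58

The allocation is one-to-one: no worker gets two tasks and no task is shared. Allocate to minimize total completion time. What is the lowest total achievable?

Minimum total: 186 min

This is a one-to-one assignment (minimum-cost bipartite matching).
Optimal: Ghosh→Task T1 (32 min), Delgado→Task T6 (28 min), Kapoor→Task T7 (67 min), Ivanova→Task T2 (34 min), Lindqvist→Task T3 (25 min) — total 32+28+67+34+25 = 186 min.
Row-greedy (each worker in turn takes its cheapest remaining task) gives 214 min, worse by 28.
Swapping Ghosh↔Ivanova (Ghosh→Task T2 62 min, Ivanova→Task T1 115 min) adds 111.
Every other assignment is strictly worse.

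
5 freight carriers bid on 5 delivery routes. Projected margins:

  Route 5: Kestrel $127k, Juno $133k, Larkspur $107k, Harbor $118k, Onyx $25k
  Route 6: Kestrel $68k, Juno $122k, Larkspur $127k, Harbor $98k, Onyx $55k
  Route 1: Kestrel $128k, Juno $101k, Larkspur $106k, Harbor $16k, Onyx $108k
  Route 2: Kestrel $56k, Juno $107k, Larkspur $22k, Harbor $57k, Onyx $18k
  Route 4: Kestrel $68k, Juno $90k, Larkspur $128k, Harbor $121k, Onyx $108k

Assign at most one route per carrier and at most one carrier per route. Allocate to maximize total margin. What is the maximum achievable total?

This is a one-to-one assignment (maximum-weight bipartite matching).
Optimal: Kestrel→Route 5 ($127k), Juno→Route 2 ($107k), Larkspur→Route 6 ($127k), Harbor→Route 4 ($121k), Onyx→Route 1 ($108k) — total 127+107+127+121+108 = $590k.
Max-entry greedy (repeatedly take the single best remaining cell) gives $505k, worse by 85.
Next-best assignment: Kestrel→Route 1, Juno→Route 2, Larkspur→Route 6, Harbor→Route 5, Onyx→Route 4 = $588k.
Swapping Harbor↔Kestrel (Harbor→Route 5 $118k, Kestrel→Route 4 $68k) loses 62.

Max total: $590k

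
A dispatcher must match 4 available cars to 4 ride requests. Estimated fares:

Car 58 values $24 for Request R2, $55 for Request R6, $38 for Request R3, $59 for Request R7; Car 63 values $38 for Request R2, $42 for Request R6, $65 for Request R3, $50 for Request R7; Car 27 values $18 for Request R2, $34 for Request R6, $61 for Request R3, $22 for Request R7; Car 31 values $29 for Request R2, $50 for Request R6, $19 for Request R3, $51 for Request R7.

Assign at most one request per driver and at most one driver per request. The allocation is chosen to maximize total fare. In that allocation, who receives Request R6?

Optimal: Car 58→Request R7 ($59), Car 63→Request R2 ($38), Car 27→Request R3 ($61), Car 31→Request R6 ($50) — total 59+38+61+50 = $208.
Max-entry greedy (repeatedly take the single best remaining cell) gives $192, worse by 16.
Car 31's own top request is Request R7 ($51), but forcing Car 31→Request R7 and reassigning the rest optimally gives only $205 — worse by 3.

Car 31 receives Request R6.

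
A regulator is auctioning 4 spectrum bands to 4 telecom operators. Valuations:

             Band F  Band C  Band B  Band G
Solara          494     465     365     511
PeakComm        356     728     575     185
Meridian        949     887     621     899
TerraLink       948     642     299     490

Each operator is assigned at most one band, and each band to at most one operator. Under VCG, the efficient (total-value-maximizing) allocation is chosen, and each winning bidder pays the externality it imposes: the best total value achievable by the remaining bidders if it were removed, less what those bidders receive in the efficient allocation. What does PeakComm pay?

PeakComm pays $134M.

Efficient allocation: Solara→Band B ($365M), PeakComm→Band C ($728M), Meridian→Band G ($899M), TerraLink→Band F ($948M); total welfare W = $2940M.
PeakComm receives Band C at value $728M, so the others get W − 728 = $2212M.
Without PeakComm: best allocation of the remaining 3 bidders over all 4 bands is Solara→Band G ($511M), Meridian→Band C ($887M), TerraLink→Band F ($948M), total $2346M.
VCG payment = (others' best without PeakComm) − (others' welfare with PeakComm) = 2346 − 2212 = $134M.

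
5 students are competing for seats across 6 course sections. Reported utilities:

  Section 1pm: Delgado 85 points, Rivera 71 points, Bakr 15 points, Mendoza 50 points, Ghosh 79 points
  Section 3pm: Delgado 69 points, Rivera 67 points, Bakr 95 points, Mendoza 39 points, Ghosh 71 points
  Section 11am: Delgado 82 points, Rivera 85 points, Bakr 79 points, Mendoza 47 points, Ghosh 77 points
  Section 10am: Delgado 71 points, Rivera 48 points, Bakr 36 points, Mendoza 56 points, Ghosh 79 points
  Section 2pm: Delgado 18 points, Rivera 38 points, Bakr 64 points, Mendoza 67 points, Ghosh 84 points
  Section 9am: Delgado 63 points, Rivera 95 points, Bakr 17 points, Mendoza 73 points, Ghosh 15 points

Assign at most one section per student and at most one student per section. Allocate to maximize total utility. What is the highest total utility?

Max total: 422 points

Optimal: Delgado→Section 1pm (85 points), Rivera→Section 11am (85 points), Bakr→Section 3pm (95 points), Mendoza→Section 9am (73 points), Ghosh→Section 2pm (84 points) — total 85+85+95+73+84 = 422 points.
Row-greedy (each student in turn takes its best remaining section) gives 421 points, worse by 1.
Swapping Ghosh↔Bakr (Ghosh→Section 3pm 71 points, Bakr→Section 2pm 64 points) loses 44.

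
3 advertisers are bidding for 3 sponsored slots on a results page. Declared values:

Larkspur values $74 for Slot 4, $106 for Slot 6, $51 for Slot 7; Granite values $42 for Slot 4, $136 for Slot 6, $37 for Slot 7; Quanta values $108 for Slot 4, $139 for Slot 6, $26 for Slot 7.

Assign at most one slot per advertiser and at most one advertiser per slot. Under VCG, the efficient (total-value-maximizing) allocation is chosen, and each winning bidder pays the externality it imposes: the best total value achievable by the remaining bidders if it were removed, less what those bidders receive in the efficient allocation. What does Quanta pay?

Efficient allocation: Larkspur→Slot 7 ($51), Granite→Slot 6 ($136), Quanta→Slot 4 ($108); total welfare W = $295.
Quanta receives Slot 4 at value $108, so the others get W − 108 = $187.
Without Quanta: best allocation of the remaining 2 bidders over all 3 slots is Larkspur→Slot 4 ($74), Granite→Slot 6 ($136), total $210.
VCG payment = (others' best without Quanta) − (others' welfare with Quanta) = 210 − 187 = $23.

Quanta pays $23.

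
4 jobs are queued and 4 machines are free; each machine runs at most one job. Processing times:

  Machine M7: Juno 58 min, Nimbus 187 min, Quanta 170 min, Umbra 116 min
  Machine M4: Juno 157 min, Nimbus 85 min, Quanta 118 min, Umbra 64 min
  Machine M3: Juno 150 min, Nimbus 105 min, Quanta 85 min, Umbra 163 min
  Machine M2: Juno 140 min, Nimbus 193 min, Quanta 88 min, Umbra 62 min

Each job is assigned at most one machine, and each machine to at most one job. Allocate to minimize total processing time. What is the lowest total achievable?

This is a one-to-one assignment (minimum-cost bipartite matching).
Optimal: Juno→Machine M7 (58 min), Nimbus→Machine M4 (85 min), Quanta→Machine M3 (85 min), Umbra→Machine M2 (62 min) — total 58+85+85+62 = 290 min.
Swapping Juno↔Nimbus (Juno→Machine M4 157 min, Nimbus→Machine M7 187 min) adds 201.
No other one-to-one assignment undercuts 290 min.

Minimum total: 290 min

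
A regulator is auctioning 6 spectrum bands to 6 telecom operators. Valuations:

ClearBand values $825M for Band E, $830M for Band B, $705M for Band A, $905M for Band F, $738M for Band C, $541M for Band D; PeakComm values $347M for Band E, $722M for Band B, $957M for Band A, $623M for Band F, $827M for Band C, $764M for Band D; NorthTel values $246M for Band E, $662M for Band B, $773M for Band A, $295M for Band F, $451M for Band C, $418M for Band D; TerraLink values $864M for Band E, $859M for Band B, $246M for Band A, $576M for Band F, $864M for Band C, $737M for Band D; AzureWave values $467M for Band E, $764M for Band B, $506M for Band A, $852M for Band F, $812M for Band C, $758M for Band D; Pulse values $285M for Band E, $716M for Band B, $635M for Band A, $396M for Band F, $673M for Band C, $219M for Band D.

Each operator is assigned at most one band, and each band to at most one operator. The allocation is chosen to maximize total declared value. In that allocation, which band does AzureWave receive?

Optimal: ClearBand→Band F ($905M), PeakComm→Band C ($827M), NorthTel→Band A ($773M), TerraLink→Band E ($864M), AzureWave→Band D ($758M), Pulse→Band B ($716M) — total 905+827+773+864+758+716 = $4843M.
Max-entry greedy (repeatedly take the single best remaining cell) gives $4672M, worse by 171.
Next-best assignment: ClearBand→Band F, PeakComm→Band D, NorthTel→Band A, TerraLink→Band E, AzureWave→Band C, Pulse→Band B = $4834M.
AzureWave's own top band is Band F ($852M), but forcing AzureWave→Band F and reassigning the rest optimally gives only $4794M — worse by 49.

AzureWave receives Band D.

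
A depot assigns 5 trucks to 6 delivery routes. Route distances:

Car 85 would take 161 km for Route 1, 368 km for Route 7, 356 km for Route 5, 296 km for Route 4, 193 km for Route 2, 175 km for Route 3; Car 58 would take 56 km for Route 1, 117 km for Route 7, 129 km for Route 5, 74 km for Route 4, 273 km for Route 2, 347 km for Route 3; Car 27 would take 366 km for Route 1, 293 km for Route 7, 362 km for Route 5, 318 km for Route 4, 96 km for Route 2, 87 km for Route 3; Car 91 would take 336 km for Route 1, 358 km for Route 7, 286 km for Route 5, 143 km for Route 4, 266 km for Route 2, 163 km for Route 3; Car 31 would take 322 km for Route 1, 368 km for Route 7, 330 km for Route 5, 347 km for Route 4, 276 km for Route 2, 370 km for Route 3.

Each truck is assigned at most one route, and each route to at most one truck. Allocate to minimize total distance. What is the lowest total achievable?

Optimal: Car 85→Route 1 (161 km), Car 58→Route 7 (117 km), Car 27→Route 3 (87 km), Car 91→Route 4 (143 km), Car 31→Route 2 (276 km) — total 161+117+87+143+276 = 784 km.
Row-greedy (each truck in turn takes its cheapest remaining route) gives 918 km, worse by 134.
Next-best assignment: Car 85→Route 1, Car 58→Route 5, Car 27→Route 3, Car 91→Route 4, Car 31→Route 2 = 796 km.
Swapping Car 58↔Car 31 (Car 58→Route 2 273 km, Car 31→Route 7 368 km) adds 248.
Every other assignment is strictly worse.

Min total: 784 km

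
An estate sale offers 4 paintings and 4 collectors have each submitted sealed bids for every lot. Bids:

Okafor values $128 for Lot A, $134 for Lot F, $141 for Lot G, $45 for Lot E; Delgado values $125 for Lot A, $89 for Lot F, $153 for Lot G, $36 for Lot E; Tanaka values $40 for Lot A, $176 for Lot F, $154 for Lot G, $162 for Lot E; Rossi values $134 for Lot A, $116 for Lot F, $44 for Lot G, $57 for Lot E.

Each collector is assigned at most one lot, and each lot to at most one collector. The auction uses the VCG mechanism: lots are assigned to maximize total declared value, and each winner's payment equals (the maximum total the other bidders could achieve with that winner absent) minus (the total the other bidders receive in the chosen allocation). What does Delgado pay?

Efficient allocation: Okafor→Lot F ($134), Delgado→Lot G ($153), Tanaka→Lot E ($162), Rossi→Lot A ($134); total welfare W = $583.
Delgado receives Lot G at value $153, so the others get W − 153 = $430.
Without Delgado: best allocation of the remaining 3 bidders over all 4 lots is Okafor→Lot G ($141), Tanaka→Lot F ($176), Rossi→Lot A ($134), total $451.
VCG payment = (others' best without Delgado) − (others' welfare with Delgado) = 451 − 430 = $21.

Delgado pays $21.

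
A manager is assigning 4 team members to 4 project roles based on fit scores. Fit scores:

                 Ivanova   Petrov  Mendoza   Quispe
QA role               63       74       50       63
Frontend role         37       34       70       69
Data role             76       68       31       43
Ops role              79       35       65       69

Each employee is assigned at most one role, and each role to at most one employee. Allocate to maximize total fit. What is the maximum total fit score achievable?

Treat this as an assignment problem: match each employee to one role.
Optimal: Ivanova→Data role (76 pts), Petrov→QA role (74 pts), Mendoza→Frontend role (70 pts), Quispe→Ops role (69 pts) — total 76+74+70+69 = 289 pts.
Row-greedy (each employee in turn takes its best remaining role) gives 266 pts, worse by 23.
Next-best assignment: Ivanova→Data role, Petrov→QA role, Mendoza→Ops role, Quispe→Frontend role = 284 pts.

Maximum total: 289 pts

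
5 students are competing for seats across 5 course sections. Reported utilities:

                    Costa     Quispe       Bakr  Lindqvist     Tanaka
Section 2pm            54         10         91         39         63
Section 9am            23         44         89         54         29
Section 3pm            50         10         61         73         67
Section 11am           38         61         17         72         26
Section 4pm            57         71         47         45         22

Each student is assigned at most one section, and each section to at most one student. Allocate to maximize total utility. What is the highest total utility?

Treat this as an assignment problem: match each student to one section.
Optimal: Costa→Section 2pm (54 points), Quispe→Section 4pm (71 points), Bakr→Section 9am (89 points), Lindqvist→Section 11am (72 points), Tanaka→Section 3pm (67 points) — total 54+71+89+72+67 = 353 points.
Row-greedy (each student in turn takes its best remaining section) gives 311 points, worse by 42.

Maximum total: 353 points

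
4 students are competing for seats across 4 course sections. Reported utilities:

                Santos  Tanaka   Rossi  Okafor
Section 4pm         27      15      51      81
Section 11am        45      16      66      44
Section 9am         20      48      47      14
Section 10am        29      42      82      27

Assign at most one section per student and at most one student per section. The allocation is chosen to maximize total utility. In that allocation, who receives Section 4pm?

Okafor receives Section 4pm.

Optimal: Santos→Section 11am (45 points), Tanaka→Section 9am (48 points), Rossi→Section 10am (82 points), Okafor→Section 4pm (81 points) — total 45+48+82+81 = 256 points.
Column-greedy (each section in turn goes to its best remaining student) gives 224 points, worse by 32.
Next-best assignment: Santos→Section 10am, Tanaka→Section 9am, Rossi→Section 11am, Okafor→Section 4pm = 224 points.
Swapping Tanaka↔Okafor (Tanaka→Section 4pm 15 points, Okafor→Section 9am 14 points) loses 100.
Checked against all permutations: 256 points is optimal.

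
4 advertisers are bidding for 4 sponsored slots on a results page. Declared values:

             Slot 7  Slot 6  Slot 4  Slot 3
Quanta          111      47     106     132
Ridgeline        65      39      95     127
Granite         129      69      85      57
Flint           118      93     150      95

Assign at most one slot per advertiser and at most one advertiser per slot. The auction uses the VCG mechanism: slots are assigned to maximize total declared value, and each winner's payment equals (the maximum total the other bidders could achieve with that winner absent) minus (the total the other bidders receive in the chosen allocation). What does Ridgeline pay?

Efficient allocation: Quanta→Slot 7 ($111), Ridgeline→Slot 3 ($127), Granite→Slot 6 ($69), Flint→Slot 4 ($150); total welfare W = $457.
Ridgeline receives Slot 3 at value $127, so the others get W − 127 = $330.
Without Ridgeline: best allocation of the remaining 3 bidders over all 4 slots is Quanta→Slot 3 ($132), Granite→Slot 7 ($129), Flint→Slot 4 ($150), total $411.
VCG payment = (others' best without Ridgeline) − (others' welfare with Ridgeline) = 411 − 330 = $81.

Ridgeline pays $81.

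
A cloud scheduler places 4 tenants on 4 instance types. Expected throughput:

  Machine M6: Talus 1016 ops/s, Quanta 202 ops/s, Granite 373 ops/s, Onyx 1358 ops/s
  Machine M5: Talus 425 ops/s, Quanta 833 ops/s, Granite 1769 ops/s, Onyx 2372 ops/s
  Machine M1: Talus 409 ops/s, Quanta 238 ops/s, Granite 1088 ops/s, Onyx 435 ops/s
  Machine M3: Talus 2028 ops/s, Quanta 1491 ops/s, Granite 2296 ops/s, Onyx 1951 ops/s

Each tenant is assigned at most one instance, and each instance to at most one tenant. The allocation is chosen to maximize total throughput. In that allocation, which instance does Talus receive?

Talus receives Machine M6.

Treat this as an assignment problem: match each tenant to one instance.
Optimal: Talus→Machine M6 (1016 ops/s), Quanta→Machine M3 (1491 ops/s), Granite→Machine M1 (1088 ops/s), Onyx→Machine M5 (2372 ops/s) — total 1016+1491+1088+2372 = 5967 ops/s.
Column-greedy (each instance in turn goes to its best remaining tenant) gives 5027 ops/s, worse by 940.
Next-best assignment: Talus→Machine M6, Quanta→Machine M1, Granite→Machine M3, Onyx→Machine M5 = 5922 ops/s.
Swapping Quanta↔Granite (Quanta→Machine M1 238 ops/s, Granite→Machine M3 2296 ops/s) loses 45.
Talus's own top instance is Machine M3 (2028 ops/s), but forcing Talus→Machine M3 and reassigning the rest optimally gives only 5690 ops/s — worse by 277.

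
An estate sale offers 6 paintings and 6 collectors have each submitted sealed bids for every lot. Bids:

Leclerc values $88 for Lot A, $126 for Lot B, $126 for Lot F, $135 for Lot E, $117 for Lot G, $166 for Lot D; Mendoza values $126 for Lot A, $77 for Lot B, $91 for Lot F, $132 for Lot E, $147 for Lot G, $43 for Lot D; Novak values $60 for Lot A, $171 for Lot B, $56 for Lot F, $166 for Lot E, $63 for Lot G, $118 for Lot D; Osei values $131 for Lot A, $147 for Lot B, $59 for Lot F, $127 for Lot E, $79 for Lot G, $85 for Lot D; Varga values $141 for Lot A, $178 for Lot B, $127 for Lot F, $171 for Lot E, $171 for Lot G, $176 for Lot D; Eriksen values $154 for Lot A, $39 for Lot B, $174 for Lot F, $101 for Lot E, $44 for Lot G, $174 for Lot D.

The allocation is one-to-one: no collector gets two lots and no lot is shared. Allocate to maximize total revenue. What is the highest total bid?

Maximum total: $962

This is the linear assignment problem.
Optimal: Leclerc→Lot D ($166), Mendoza→Lot G ($147), Novak→Lot E ($166), Osei→Lot A ($131), Varga→Lot B ($178), Eriksen→Lot F ($174) — total 166+147+166+131+178+174 = $962.
Column-greedy (each lot in turn goes to its best remaining collector) gives $856, worse by 106.
Every other assignment is strictly worse.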